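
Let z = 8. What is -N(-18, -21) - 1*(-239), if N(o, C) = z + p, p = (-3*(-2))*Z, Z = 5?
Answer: 201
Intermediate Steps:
p = 30 (p = -3*(-2)*5 = 6*5 = 30)
N(o, C) = 38 (N(o, C) = 8 + 30 = 38)
-N(-18, -21) - 1*(-239) = -1*38 - 1*(-239) = -38 + 239 = 201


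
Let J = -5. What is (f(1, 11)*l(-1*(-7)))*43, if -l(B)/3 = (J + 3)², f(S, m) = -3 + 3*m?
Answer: -15480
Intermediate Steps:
l(B) = -12 (l(B) = -3*(-5 + 3)² = -3*(-2)² = -3*4 = -12)
(f(1, 11)*l(-1*(-7)))*43 = ((-3 + 3*11)*(-12))*43 = ((-3 + 33)*(-12))*43 = (30*(-12))*43 = -360*43 = -15480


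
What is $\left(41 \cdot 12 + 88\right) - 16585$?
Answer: $-16005$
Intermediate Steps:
$\left(41 \cdot 12 + 88\right) - 16585 = \left(492 + 88\right) - 16585 = 580 - 16585 = -16005$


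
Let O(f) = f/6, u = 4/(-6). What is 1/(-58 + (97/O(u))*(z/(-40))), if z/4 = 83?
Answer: 10/71879 ≈ 0.00013912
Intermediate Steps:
u = -⅔ (u = 4*(-⅙) = -⅔ ≈ -0.66667)
z = 332 (z = 4*83 = 332)
O(f) = f/6 (O(f) = f*(⅙) = f/6)
1/(-58 + (97/O(u))*(z/(-40))) = 1/(-58 + (97/(((⅙)*(-⅔))))*(332/(-40))) = 1/(-58 + (97/(-⅑))*(332*(-1/40))) = 1/(-58 + (97*(-9))*(-83/10)) = 1/(-58 - 873*(-83/10)) = 1/(-58 + 72459/10) = 1/(71879/10) = 10/71879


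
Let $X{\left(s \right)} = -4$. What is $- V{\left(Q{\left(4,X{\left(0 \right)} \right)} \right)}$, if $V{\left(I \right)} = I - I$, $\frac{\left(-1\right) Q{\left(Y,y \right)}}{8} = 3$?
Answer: $0$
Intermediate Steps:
$Q{\left(Y,y \right)} = -24$ ($Q{\left(Y,y \right)} = \left(-8\right) 3 = -24$)
$V{\left(I \right)} = 0$
$- V{\left(Q{\left(4,X{\left(0 \right)} \right)} \right)} = \left(-1\right) 0 = 0$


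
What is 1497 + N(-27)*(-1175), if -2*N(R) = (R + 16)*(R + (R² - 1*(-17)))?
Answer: -9290081/2 ≈ -4.6450e+6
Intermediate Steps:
N(R) = -(16 + R)*(17 + R + R²)/2 (N(R) = -(R + 16)*(R + (R² - 1*(-17)))/2 = -(16 + R)*(R + (R² + 17))/2 = -(16 + R)*(R + (17 + R²))/2 = -(16 + R)*(17 + R + R²)/2)
1497 + N(-27)*(-1175) = 1497 + (-136 - 33/2*(-27) - 17/2*(-27)² - ½*(-27)³)*(-1175) = 1497 + (-136 + 891/2 - 17/2*729 - ½*(-19683))*(-1175) = 1497 + (-136 + 891/2 - 12393/2 + 19683/2)*(-1175) = 1497 + (7909/2)*(-1175) = 1497 - 9293075/2 = -9290081/2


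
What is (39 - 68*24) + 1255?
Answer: -338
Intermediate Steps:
(39 - 68*24) + 1255 = (39 - 1632) + 1255 = -1593 + 1255 = -338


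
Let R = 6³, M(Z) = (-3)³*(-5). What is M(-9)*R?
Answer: 29160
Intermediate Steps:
M(Z) = 135 (M(Z) = -27*(-5) = 135)
R = 216
M(-9)*R = 135*216 = 29160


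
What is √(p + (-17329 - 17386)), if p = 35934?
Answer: √1219 ≈ 34.914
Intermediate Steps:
√(p + (-17329 - 17386)) = √(35934 + (-17329 - 17386)) = √(35934 - 34715) = √1219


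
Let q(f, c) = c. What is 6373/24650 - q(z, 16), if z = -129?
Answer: -388027/24650 ≈ -15.741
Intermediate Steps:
6373/24650 - q(z, 16) = 6373/24650 - 1*16 = 6373*(1/24650) - 16 = 6373/24650 - 16 = -388027/24650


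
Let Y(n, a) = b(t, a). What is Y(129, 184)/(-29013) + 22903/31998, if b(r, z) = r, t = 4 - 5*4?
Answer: 73888523/103150886 ≈ 0.71632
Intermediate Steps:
t = -16 (t = 4 - 20 = -16)
Y(n, a) = -16
Y(129, 184)/(-29013) + 22903/31998 = -16/(-29013) + 22903/31998 = -16*(-1/29013) + 22903*(1/31998) = 16/29013 + 22903/31998 = 73888523/103150886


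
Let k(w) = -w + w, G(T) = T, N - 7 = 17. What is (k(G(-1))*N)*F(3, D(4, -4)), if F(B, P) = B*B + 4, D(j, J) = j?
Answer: 0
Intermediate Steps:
N = 24 (N = 7 + 17 = 24)
F(B, P) = 4 + B**2 (F(B, P) = B**2 + 4 = 4 + B**2)
k(w) = 0
(k(G(-1))*N)*F(3, D(4, -4)) = (0*24)*(4 + 3**2) = 0*(4 + 9) = 0*13 = 0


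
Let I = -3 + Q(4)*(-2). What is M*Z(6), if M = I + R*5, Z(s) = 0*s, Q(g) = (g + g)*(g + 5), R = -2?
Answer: 0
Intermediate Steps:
Q(g) = 2*g*(5 + g) (Q(g) = (2*g)*(5 + g) = 2*g*(5 + g))
I = -147 (I = -3 + (2*4*(5 + 4))*(-2) = -3 + (2*4*9)*(-2) = -3 + 72*(-2) = -3 - 144 = -147)
Z(s) = 0
M = -157 (M = -147 - 2*5 = -147 - 10 = -157)
M*Z(6) = -157*0 = 0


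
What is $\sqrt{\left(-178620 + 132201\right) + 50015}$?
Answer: $2 \sqrt{899} \approx 59.967$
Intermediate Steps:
$\sqrt{\left(-178620 + 132201\right) + 50015} = \sqrt{-46419 + 50015} = \sqrt{3596} = 2 \sqrt{899}$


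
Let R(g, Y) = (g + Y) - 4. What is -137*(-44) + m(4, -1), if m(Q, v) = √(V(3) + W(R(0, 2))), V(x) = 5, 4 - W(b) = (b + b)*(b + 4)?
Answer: 6028 + √17 ≈ 6032.1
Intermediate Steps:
R(g, Y) = -4 + Y + g (R(g, Y) = (Y + g) - 4 = -4 + Y + g)
W(b) = 4 - 2*b*(4 + b) (W(b) = 4 - (b + b)*(b + 4) = 4 - 2*b*(4 + b))
m(Q, v) = √17 (m(Q, v) = √(5 + (4 - 8*(-4 + 2 + 0) - 2*(-4 + 2 + 0)²)) = √(5 + (4 - 8*(-2) - 2*(-2)²)) = √(5 + (4 + 16 - 2*4)) = √(5 + (4 + 16 - 8)) = √(5 + 12) = √17)
-137*(-44) + m(4, -1) = -137*(-44) + √17 = 6028 + √17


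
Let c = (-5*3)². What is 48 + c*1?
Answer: 273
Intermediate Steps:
c = 225 (c = (-15)² = 225)
48 + c*1 = 48 + 225*1 = 48 + 225 = 273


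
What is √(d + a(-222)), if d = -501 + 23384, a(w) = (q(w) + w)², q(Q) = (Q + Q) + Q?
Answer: √811427 ≈ 900.79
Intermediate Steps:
q(Q) = 3*Q (q(Q) = 2*Q + Q = 3*Q)
a(w) = 16*w² (a(w) = (3*w + w)² = (4*w)² = 16*w²)
d = 22883
√(d + a(-222)) = √(22883 + 16*(-222)²) = √(22883 + 16*49284) = √(22883 + 788544) = √811427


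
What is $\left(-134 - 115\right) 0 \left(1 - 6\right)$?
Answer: $0$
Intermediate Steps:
$\left(-134 - 115\right) 0 \left(1 - 6\right) = - 249 \cdot 0 \left(-5\right) = \left(-249\right) 0 = 0$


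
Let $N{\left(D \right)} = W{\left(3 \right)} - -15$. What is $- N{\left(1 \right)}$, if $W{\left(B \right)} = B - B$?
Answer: $-15$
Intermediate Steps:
$W{\left(B \right)} = 0$
$N{\left(D \right)} = 15$ ($N{\left(D \right)} = 0 - -15 = 0 + 15 = 15$)
$- N{\left(1 \right)} = \left(-1\right) 15 = -15$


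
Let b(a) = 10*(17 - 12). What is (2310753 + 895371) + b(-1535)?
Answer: 3206174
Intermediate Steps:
b(a) = 50 (b(a) = 10*5 = 50)
(2310753 + 895371) + b(-1535) = (2310753 + 895371) + 50 = 3206124 + 50 = 3206174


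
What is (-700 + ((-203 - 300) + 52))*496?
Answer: -570896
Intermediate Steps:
(-700 + ((-203 - 300) + 52))*496 = (-700 + (-503 + 52))*496 = (-700 - 451)*496 = -1151*496 = -570896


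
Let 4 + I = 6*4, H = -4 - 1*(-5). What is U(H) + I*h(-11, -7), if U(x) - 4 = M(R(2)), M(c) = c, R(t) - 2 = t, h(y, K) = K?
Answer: -132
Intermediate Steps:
R(t) = 2 + t
H = 1 (H = -4 + 5 = 1)
I = 20 (I = -4 + 6*4 = -4 + 24 = 20)
U(x) = 8 (U(x) = 4 + (2 + 2) = 4 + 4 = 8)
U(H) + I*h(-11, -7) = 8 + 20*(-7) = 8 - 140 = -132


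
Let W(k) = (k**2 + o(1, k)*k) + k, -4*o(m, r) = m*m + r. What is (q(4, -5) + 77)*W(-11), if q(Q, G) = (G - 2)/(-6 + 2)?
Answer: 51975/8 ≈ 6496.9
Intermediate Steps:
o(m, r) = -r/4 - m**2/4 (o(m, r) = -(m*m + r)/4 = -(m**2 + r)/4 = -(r + m**2)/4 = -r/4 - m**2/4)
q(Q, G) = 1/2 - G/4 (q(Q, G) = (-2 + G)/(-4) = (-2 + G)*(-1/4) = 1/2 - G/4)
W(k) = k + k**2 + k*(-1/4 - k/4) (W(k) = (k**2 + (-k/4 - 1/4*1**2)*k) + k = (k**2 + (-k/4 - 1/4*1)*k) + k = (k**2 + (-k/4 - 1/4)*k) + k = (k**2 + (-1/4 - k/4)*k) + k = (k**2 + k*(-1/4 - k/4)) + k = k + k**2 + k*(-1/4 - k/4))
(q(4, -5) + 77)*W(-11) = ((1/2 - 1/4*(-5)) + 77)*((3/4)*(-11)*(1 - 11)) = ((1/2 + 5/4) + 77)*((3/4)*(-11)*(-10)) = (7/4 + 77)*(165/2) = (315/4)*(165/2) = 51975/8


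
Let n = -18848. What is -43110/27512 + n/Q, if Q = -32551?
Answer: -442363717/447771556 ≈ -0.98792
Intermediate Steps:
-43110/27512 + n/Q = -43110/27512 - 18848/(-32551) = -43110*1/27512 - 18848*(-1/32551) = -21555/13756 + 18848/32551 = -442363717/447771556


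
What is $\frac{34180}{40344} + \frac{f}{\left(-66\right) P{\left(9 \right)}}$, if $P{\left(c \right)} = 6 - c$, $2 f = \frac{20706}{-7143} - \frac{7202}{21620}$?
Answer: $\frac{14375970567419}{17133574950360} \approx 0.83905$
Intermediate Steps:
$f = - \frac{83184601}{51477220}$ ($f = \frac{\frac{20706}{-7143} - \frac{7202}{21620}}{2} = \frac{20706 \left(- \frac{1}{7143}\right) - \frac{3601}{10810}}{2} = \frac{- \frac{6902}{2381} - \frac{3601}{10810}}{2} = \frac{1}{2} \left(- \frac{83184601}{25738610}\right) = - \frac{83184601}{51477220} \approx -1.6159$)
$\frac{34180}{40344} + \frac{f}{\left(-66\right) P{\left(9 \right)}} = \frac{34180}{40344} - \frac{83184601}{51477220 \left(- 66 \left(6 - 9\right)\right)} = 34180 \cdot \frac{1}{40344} - \frac{83184601}{51477220 \left(- 66 \left(6 - 9\right)\right)} = \frac{8545}{10086} - \frac{83184601}{51477220 \left(\left(-66\right) \left(-3\right)\right)} = \frac{8545}{10086} - \frac{83184601}{51477220 \cdot 198} = \frac{8545}{10086} - \frac{83184601}{10192489560} = \frac{14375970567419}{17133574950360}$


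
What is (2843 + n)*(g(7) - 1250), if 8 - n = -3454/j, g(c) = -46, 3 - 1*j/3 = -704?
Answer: -2613783600/707 ≈ -3.6970e+6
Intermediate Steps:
j = 2121 (j = 9 - 3*(-704) = 9 + 2112 = 2121)
n = 20422/2121 (n = 8 - (-3454)/2121 = 8 - 1*(-3454/2121) = 8 + 3454/2121 = 20422/2121 ≈ 9.6285)
(2843 + n)*(g(7) - 1250) = (2843 + 20422/2121)*(-46 - 1250) = (6050425/2121)*(-1296) = -2613783600/707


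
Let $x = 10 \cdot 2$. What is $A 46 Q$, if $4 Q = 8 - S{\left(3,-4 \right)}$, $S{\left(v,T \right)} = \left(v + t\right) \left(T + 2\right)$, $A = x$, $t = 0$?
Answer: $3220$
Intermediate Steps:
$x = 20$
$A = 20$
$S{\left(v,T \right)} = v \left(2 + T\right)$ ($S{\left(v,T \right)} = \left(v + 0\right) \left(T + 2\right) = v \left(2 + T\right)$)
$Q = \frac{7}{2}$ ($Q = \frac{8 - 3 \left(2 - 4\right)}{4} = \frac{8 - 3 \left(-2\right)}{4} = \frac{8 - -6}{4} = \frac{8 + 6}{4} = \frac{1}{4} \cdot 14 = \frac{7}{2} \approx 3.5$)
$A 46 Q = 20 \cdot 46 \cdot \frac{7}{2} = 920 \cdot \frac{7}{2} = 3220$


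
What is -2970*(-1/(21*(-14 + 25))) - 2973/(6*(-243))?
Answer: 50677/3402 ≈ 14.896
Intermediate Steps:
-2970*(-1/(21*(-14 + 25))) - 2973/(6*(-243)) = -2970/(11*(-21)) - 2973/(-1458) = -2970/(-231) - 2973*(-1/1458) = -2970*(-1/231) + 991/486 = 90/7 + 991/486 = 50677/3402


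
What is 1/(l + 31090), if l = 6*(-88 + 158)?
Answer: 1/31510 ≈ 3.1736e-5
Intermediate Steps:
l = 420 (l = 6*70 = 420)
1/(l + 31090) = 1/(420 + 31090) = 1/31510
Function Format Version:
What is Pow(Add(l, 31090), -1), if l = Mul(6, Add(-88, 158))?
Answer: Rational(1, 31510) ≈ 3.1736e-5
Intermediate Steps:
l = 420 (l = Mul(6, 70) = 420)
Pow(Add(l, 31090), -1) = Pow(Add(420, 31090), -1) = Pow(31510, -1) = Rational(1, 31510)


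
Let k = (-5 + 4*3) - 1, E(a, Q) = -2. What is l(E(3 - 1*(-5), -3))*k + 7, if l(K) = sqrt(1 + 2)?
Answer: 7 + 6*sqrt(3) ≈ 17.392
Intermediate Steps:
k = 6 (k = (-5 + 12) - 1 = 7 - 1 = 6)
l(K) = sqrt(3)
l(E(3 - 1*(-5), -3))*k + 7 = sqrt(3)*6 + 7 = 6*sqrt(3) + 7 = 7 + 6*sqrt(3)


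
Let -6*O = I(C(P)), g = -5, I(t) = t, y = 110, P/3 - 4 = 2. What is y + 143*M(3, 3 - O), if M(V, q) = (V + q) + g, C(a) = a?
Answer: 682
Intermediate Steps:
P = 18 (P = 12 + 3*2 = 12 + 6 = 18)
O = -3 (O = -⅙*18 = -3)
M(V, q) = -5 + V + q (M(V, q) = (V + q) - 5 = -5 + V + q)
y + 143*M(3, 3 - O) = 110 + 143*(-5 + 3 + (3 - 1*(-3))) = 110 + 143*(-5 + 3 + (3 + 3)) = 110 + 143*(-5 + 3 + 6) = 110 + 143*4 = 110 + 572 = 682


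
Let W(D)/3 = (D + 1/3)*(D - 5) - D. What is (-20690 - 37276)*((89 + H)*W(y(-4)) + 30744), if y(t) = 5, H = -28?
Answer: -1729067814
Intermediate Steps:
W(D) = -3*D + 3*(-5 + D)*(⅓ + D) (W(D) = 3*((D + 1/3)*(D - 5) - D) = 3*((D + ⅓)*(-5 + D) - D) = 3*((⅓ + D)*(-5 + D) - D) = 3*((-5 + D)*(⅓ + D) - D) = 3*(-D + (-5 + D)*(⅓ + D)) = -3*D + 3*(-5 + D)*(⅓ + D))
(-20690 - 37276)*((89 + H)*W(y(-4)) + 30744) = (-20690 - 37276)*((89 - 28)*(-5 - 17*5 + 3*5²) + 30744) = -57966*(61*(-5 - 85 + 3*25) + 30744) = -57966*(61*(-5 - 85 + 75) + 30744) = -57966*(61*(-15) + 30744) = -57966*(-915 + 30744) = -57966*29829 = -1729067814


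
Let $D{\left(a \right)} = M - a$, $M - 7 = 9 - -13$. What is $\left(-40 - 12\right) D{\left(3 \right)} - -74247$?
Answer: $72895$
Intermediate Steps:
$M = 29$ ($M = 7 + \left(9 - -13\right) = 7 + \left(9 + 13\right) = 7 + 22 = 29$)
$D{\left(a \right)} = 29 - a$
$\left(-40 - 12\right) D{\left(3 \right)} - -74247 = \left(-40 - 12\right) \left(29 - 3\right) - -74247 = - 52 \left(29 - 3\right) + 74247 = \left(-52\right) 26 + 74247 = -1352 + 74247 = 72895$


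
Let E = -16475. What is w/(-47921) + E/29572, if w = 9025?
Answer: -1056385775/1417119812 ≈ -0.74545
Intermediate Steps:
w/(-47921) + E/29572 = 9025/(-47921) - 16475/29572 = 9025*(-1/47921) - 16475*1/29572 = -9025/47921 - 16475/29572 = -1056385775/1417119812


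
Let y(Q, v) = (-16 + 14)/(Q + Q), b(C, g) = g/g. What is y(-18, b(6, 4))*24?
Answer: 4/3 ≈ 1.3333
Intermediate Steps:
b(C, g) = 1
y(Q, v) = -1/Q (y(Q, v) = -2*1/(2*Q) = -1/Q)
y(-18, b(6, 4))*24 = -1/(-18)*24 = -1*(-1/18)*24 = (1/18)*24 = 4/3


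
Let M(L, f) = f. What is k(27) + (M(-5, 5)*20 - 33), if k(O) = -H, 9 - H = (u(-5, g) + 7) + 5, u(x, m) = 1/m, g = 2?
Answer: 141/2 ≈ 70.500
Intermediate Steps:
H = -7/2 (H = 9 - ((1/2 + 7) + 5) = 9 - ((½ + 7) + 5) = 9 - (15/2 + 5) = 9 - 1*25/2 = 9 - 25/2 = -7/2 ≈ -3.5000)
k(O) = 7/2 (k(O) = -1*(-7/2) = 7/2)
k(27) + (M(-5, 5)*20 - 33) = 7/2 + (5*20 - 33) = 7/2 + (100 - 33) = 7/2 + 67 = 141/2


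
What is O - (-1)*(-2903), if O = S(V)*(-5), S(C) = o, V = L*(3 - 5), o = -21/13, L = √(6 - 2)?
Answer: -37634/13 ≈ -2894.9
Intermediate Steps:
L = 2 (L = √4 = 2)
o = -21/13 (o = -21*1/13 = -21/13 ≈ -1.6154)
V = -4 (V = 2*(3 - 5) = 2*(-2) = -4)
S(C) = -21/13
O = 105/13 (O = -21/13*(-5) = 105/13 ≈ 8.0769)
O - (-1)*(-2903) = 105/13 - (-1)*(-2903) = 105/13 - 1*2903 = 105/13 - 2903 = -37634/13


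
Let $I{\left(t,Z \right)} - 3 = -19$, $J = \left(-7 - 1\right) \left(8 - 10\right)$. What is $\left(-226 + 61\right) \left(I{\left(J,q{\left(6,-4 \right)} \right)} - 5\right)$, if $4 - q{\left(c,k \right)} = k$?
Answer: $3465$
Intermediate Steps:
$J = 16$ ($J = \left(-8\right) \left(-2\right) = 16$)
$q{\left(c,k \right)} = 4 - k$
$I{\left(t,Z \right)} = -16$ ($I{\left(t,Z \right)} = 3 - 19 = -16$)
$\left(-226 + 61\right) \left(I{\left(J,q{\left(6,-4 \right)} \right)} - 5\right) = \left(-226 + 61\right) \left(-16 - 5\right) = \left(-165\right) \left(-21\right) = 3465$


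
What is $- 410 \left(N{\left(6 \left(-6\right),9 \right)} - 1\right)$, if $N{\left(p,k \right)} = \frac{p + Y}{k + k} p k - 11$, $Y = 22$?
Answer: $-98400$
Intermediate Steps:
$N{\left(p,k \right)} = -11 + \frac{p \left(22 + p\right)}{2}$ ($N{\left(p,k \right)} = \frac{p + 22}{k + k} p k - 11 = \frac{22 + p}{2 k} p k - 11 = \frac{p \left(22 + p\right)}{2 k} k - 11 = \frac{p \left(22 + p\right)}{2} - 11 = -11 + \frac{p \left(22 + p\right)}{2}$)
$- 410 \left(N{\left(6 \left(-6\right),9 \right)} - 1\right) = - 410 \left(\left(-11 + \frac{\left(6 \left(-6\right)\right)^{2}}{2} + 11 \cdot 6 \left(-6\right)\right) - 1\right) = - 410 \left(\left(-11 + \frac{\left(-36\right)^{2}}{2} + 11 \left(-36\right)\right) - 1\right) = - 410 \left(\left(-11 + \frac{1}{2} \cdot 1296 - 396\right) - 1\right) = - 410 \left(\left(-11 + 648 - 396\right) - 1\right) = - 410 \left(241 - 1\right) = \left(-410\right) 240 = -98400$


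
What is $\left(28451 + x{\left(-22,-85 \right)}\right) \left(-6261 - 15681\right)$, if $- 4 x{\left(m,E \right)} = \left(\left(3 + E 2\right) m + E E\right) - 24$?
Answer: $- \frac{1129234059}{2} \approx -5.6462 \cdot 10^{8}$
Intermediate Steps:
$x{\left(m,E \right)} = 6 - \frac{E^{2}}{4} - \frac{m \left(3 + 2 E\right)}{4}$ ($x{\left(m,E \right)} = - \frac{\left(\left(3 + E 2\right) m + E E\right) - 24}{4} = - \frac{\left(\left(3 + 2 E\right) m + E^{2}\right) - 24}{4} = - \frac{\left(m \left(3 + 2 E\right) + E^{2}\right) - 24}{4} = - \frac{\left(E^{2} + m \left(3 + 2 E\right)\right) - 24}{4} = - \frac{-24 + E^{2} + m \left(3 + 2 E\right)}{4} = 6 - \frac{E^{2}}{4} - \frac{m \left(3 + 2 E\right)}{4}$)
$\left(28451 + x{\left(-22,-85 \right)}\right) \left(-6261 - 15681\right) = \left(28451 - \left(- \frac{45}{2} + 935 + \frac{7225}{4}\right)\right) \left(-6261 - 15681\right) = \left(28451 + \left(6 + \frac{33}{2} - \frac{7225}{4} - 935\right)\right) \left(-21942\right) = \left(28451 - \frac{10875}{4}\right) \left(-21942\right) = \frac{102929}{4} \left(-21942\right) = - \frac{1129234059}{2}$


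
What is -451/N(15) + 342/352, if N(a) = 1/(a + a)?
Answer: -2381109/176 ≈ -13529.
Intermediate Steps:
N(a) = 1/(2*a)
-451/N(15) + 342/352 = -451/((1/2)/15) + 342/352 = -451/((1/2)*(1/15)) + 342*(1/352) = -451/1/30 + 171/176 = -451*30 + 171/176 = -13530 + 171/176 = -2381109/176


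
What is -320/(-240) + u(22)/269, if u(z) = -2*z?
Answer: 944/807 ≈ 1.1698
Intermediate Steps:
-320/(-240) + u(22)/269 = -320/(-240) - 2*22/269 = -320*(-1/240) - 44*1/269 = 4/3 - 44/269 = 944/807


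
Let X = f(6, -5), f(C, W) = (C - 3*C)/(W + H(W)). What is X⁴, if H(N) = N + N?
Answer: 256/625 ≈ 0.40960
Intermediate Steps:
H(N) = 2*N
f(C, W) = -2*C/(3*W) (f(C, W) = (C - 3*C)/(W + 2*W) = (-2*C)/((3*W)) = (-2*C)*(1/(3*W)) = -2*C/(3*W))
X = ⅘ (X = -⅔*6/(-5) = -⅔*6*(-⅕) = ⅘ ≈ 0.80000)
X⁴ = (⅘)⁴ = 256/625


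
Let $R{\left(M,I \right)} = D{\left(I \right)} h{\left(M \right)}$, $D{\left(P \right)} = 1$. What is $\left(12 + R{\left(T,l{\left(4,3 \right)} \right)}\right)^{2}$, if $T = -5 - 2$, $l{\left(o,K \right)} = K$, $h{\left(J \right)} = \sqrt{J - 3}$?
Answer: $\left(12 + i \sqrt{10}\right)^{2} \approx 134.0 + 75.895 i$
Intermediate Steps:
$h{\left(J \right)} = \sqrt{-3 + J}$
$T = -7$ ($T = -5 - 2 = -7$)
$R{\left(M,I \right)} = \sqrt{-3 + M}$ ($R{\left(M,I \right)} = 1 \sqrt{-3 + M} = \sqrt{-3 + M}$)
$\left(12 + R{\left(T,l{\left(4,3 \right)} \right)}\right)^{2} = \left(12 + \sqrt{-3 - 7}\right)^{2} = \left(12 + \sqrt{-10}\right)^{2} = \left(12 + i \sqrt{10}\right)^{2}$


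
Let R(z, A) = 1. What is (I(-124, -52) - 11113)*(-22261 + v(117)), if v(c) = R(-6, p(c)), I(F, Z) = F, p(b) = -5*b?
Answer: 250135620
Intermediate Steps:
v(c) = 1
(I(-124, -52) - 11113)*(-22261 + v(117)) = (-124 - 11113)*(-22261 + 1) = -11237*(-22260) = 250135620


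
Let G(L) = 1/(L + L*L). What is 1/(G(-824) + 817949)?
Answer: 678152/554693750249 ≈ 1.2226e-6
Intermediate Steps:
G(L) = 1/(L + L²)
1/(G(-824) + 817949) = 1/(1/((-824)*(1 - 824)) + 817949) = 1/(-1/824/(-823) + 817949) = 1/(-1/824*(-1/823) + 817949) = 1/(1/678152 + 817949) = 1/(554693750249/678152) = 678152/554693750249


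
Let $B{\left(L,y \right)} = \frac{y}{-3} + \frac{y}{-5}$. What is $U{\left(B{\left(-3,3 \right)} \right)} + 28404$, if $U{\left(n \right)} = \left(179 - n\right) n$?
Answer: $\frac{702876}{25} \approx 28115.0$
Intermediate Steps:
$B{\left(L,y \right)} = - \frac{8 y}{15}$ ($B{\left(L,y \right)} = y \left(- \frac{1}{3}\right) + y \left(- \frac{1}{5}\right) = - \frac{y}{3} - \frac{y}{5} = - \frac{8 y}{15}$)
$U{\left(n \right)} = n \left(179 - n\right)$
$U{\left(B{\left(-3,3 \right)} \right)} + 28404 = \left(- \frac{8}{15}\right) 3 \left(179 - \left(- \frac{8}{15}\right) 3\right) + 28404 = - \frac{8 \left(179 - - \frac{8}{5}\right)}{5} + 28404 = - \frac{8 \left(179 + \frac{8}{5}\right)}{5} + 28404 = \left(- \frac{8}{5}\right) \frac{903}{5} + 28404 = - \frac{7224}{25} + 28404 = \frac{702876}{25}$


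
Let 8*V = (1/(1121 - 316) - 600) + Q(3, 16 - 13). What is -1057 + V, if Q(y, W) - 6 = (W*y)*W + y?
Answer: -7261099/6440 ≈ -1127.5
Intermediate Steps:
Q(y, W) = 6 + y + y*W² (Q(y, W) = 6 + ((W*y)*W + y) = 6 + (y*W² + y) = 6 + (y + y*W²) = 6 + y + y*W²)
V = -454019/6440 (V = ((1/(1121 - 316) - 600) + (6 + 3 + 3*(16 - 13)²))/8 = ((1/805 - 600) + (6 + 3 + 3*3²))/8 = ((1/805 - 600) + (6 + 3 + 3*9))/8 = (-482999/805 + (6 + 3 + 27))/8 = (-482999/805 + 36)/8 = (⅛)*(-454019/805) = -454019/6440 ≈ -70.500)
-1057 + V = -1057 - 454019/6440 = -7261099/6440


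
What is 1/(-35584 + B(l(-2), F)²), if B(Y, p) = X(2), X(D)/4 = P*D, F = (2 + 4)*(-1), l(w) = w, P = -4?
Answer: -1/34560 ≈ -2.8935e-5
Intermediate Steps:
F = -6 (F = 6*(-1) = -6)
X(D) = -16*D (X(D) = 4*(-4*D) = -16*D)
B(Y, p) = -32 (B(Y, p) = -16*2 = -32)
1/(-35584 + B(l(-2), F)²) = 1/(-35584 + (-32)²) = 1/(-35584 + 1024) = 1/(-34560) = -1/34560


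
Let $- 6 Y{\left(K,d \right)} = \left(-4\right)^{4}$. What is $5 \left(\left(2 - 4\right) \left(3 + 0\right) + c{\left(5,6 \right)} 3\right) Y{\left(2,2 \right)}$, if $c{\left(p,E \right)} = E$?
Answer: $-2560$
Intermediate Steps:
$Y{\left(K,d \right)} = - \frac{128}{3}$ ($Y{\left(K,d \right)} = - \frac{\left(-4\right)^{4}}{6} = \left(- \frac{1}{6}\right) 256 = - \frac{128}{3}$)
$5 \left(\left(2 - 4\right) \left(3 + 0\right) + c{\left(5,6 \right)} 3\right) Y{\left(2,2 \right)} = 5 \left(\left(2 - 4\right) \left(3 + 0\right) + 6 \cdot 3\right) \left(- \frac{128}{3}\right) = 5 \left(\left(-2\right) 3 + 18\right) \left(- \frac{128}{3}\right) = 5 \left(-6 + 18\right) \left(- \frac{128}{3}\right) = 5 \cdot 12 \left(- \frac{128}{3}\right) = 60 \left(- \frac{128}{3}\right) = -2560$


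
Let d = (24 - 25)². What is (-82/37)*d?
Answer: -82/37 ≈ -2.2162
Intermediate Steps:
d = 1 (d = (-1)² = 1)
(-82/37)*d = -82/37*1 = -82/37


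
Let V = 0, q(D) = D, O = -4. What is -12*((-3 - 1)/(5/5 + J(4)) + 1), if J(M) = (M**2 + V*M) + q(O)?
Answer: -108/13 ≈ -8.3077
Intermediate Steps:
J(M) = -4 + M**2 (J(M) = (M**2 + 0*M) - 4 = (M**2 + 0) - 4 = M**2 - 4 = -4 + M**2)
-12*((-3 - 1)/(5/5 + J(4)) + 1) = -12*((-3 - 1)/(5/5 + (-4 + 4**2)) + 1) = -12*(-4/(5*(1/5) + (-4 + 16)) + 1) = -12*(-4/(1 + 12) + 1) = -12*(-4/13 + 1) = -12*9/13 = -108/13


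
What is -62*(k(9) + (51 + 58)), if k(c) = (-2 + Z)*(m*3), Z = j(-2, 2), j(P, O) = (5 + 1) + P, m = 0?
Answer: -6758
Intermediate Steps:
j(P, O) = 6 + P
Z = 4 (Z = 6 - 2 = 4)
k(c) = 0 (k(c) = (-2 + 4)*(0*3) = 2*0 = 0)
-62*(k(9) + (51 + 58)) = -62*(0 + (51 + 58)) = -62*(0 + 109) = -62*109 = -6758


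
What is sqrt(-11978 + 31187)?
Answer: sqrt(19209) ≈ 138.60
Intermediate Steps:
sqrt(-11978 + 31187) = sqrt(19209)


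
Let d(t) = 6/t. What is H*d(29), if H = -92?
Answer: -552/29 ≈ -19.034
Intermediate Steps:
H*d(29) = -552/29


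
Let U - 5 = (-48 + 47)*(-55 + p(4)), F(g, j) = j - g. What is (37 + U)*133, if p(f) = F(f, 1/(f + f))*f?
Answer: 29925/2 ≈ 14963.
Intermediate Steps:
p(f) = f*(1/(2*f) - f) (p(f) = (1/(f + f) - f)*f = (1/(2*f) - f)*f = f*(1/(2*f) - f))
U = 151/2 (U = 5 + (-48 + 47)*(-55 + (1/2 - 1*4**2)) = 5 - (-55 + (1/2 - 1*16)) = 5 - (-55 + (1/2 - 16)) = 5 - (-55 - 31/2) = 5 - 1*(-141/2) = 5 + 141/2 = 151/2 ≈ 75.500)
(37 + U)*133 = (37 + 151/2)*133 = (225/2)*133 = 29925/2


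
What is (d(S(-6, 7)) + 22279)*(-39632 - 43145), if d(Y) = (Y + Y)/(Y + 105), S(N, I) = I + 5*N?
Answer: -75609836232/41 ≈ -1.8441e+9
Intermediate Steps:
d(Y) = 2*Y/(105 + Y) (d(Y) = (2*Y)/(105 + Y) = 2*Y/(105 + Y))
(d(S(-6, 7)) + 22279)*(-39632 - 43145) = (2*(7 + 5*(-6))/(105 + (7 + 5*(-6))) + 22279)*(-39632 - 43145) = (2*(7 - 30)/(105 + (7 - 30)) + 22279)*(-82777) = (2*(-23)/(105 - 23) + 22279)*(-82777) = (2*(-23)/82 + 22279)*(-82777) = (2*(-23)*(1/82) + 22279)*(-82777) = (-23/41 + 22279)*(-82777) = (913416/41)*(-82777) = -75609836232/41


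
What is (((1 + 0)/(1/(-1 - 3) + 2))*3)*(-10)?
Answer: -120/7 ≈ -17.143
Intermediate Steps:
(((1 + 0)/(1/(-1 - 3) + 2))*3)*(-10) = ((1/(1/(-4) + 2))*3)*(-10) = ((1/(-¼ + 2))*3)*(-10) = ((1/(7/4))*3)*(-10) = ((1*(4/7))*3)*(-10) = ((4/7)*3)*(-10) = (12/7)*(-10) = -120/7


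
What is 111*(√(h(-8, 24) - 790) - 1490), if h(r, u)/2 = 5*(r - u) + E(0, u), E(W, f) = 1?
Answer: -165390 + 222*I*√277 ≈ -1.6539e+5 + 3694.8*I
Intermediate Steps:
h(r, u) = 2 - 10*u + 10*r (h(r, u) = 2*(5*(r - u) + 1) = 2*((-5*u + 5*r) + 1) = 2*(1 - 5*u + 5*r) = 2 - 10*u + 10*r)
111*(√(h(-8, 24) - 790) - 1490) = 111*(√((2 - 10*24 + 10*(-8)) - 790) - 1490) = 111*(√((2 - 240 - 80) - 790) - 1490) = 111*(√(-318 - 790) - 1490) = 111*(√(-1108) - 1490) = 111*(2*I*√277 - 1490) = 111*(-1490 + 2*I*√277) = -165390 + 222*I*√277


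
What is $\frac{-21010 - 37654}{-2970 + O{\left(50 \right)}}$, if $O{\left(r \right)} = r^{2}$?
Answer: $\frac{29332}{235} \approx 124.82$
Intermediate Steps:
$\frac{-21010 - 37654}{-2970 + O{\left(50 \right)}} = \frac{-21010 - 37654}{-2970 + 50^{2}} = - \frac{58664}{-2970 + 2500} = - \frac{58664}{-470} = \left(-58664\right) \left(- \frac{1}{470}\right) = \frac{29332}{235}$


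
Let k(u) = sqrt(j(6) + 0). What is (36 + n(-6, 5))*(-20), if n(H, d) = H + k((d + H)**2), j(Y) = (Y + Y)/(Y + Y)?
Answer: -620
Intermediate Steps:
j(Y) = 1 (j(Y) = (2*Y)/((2*Y)) = (2*Y)*(1/(2*Y)) = 1)
k(u) = 1 (k(u) = sqrt(1 + 0) = sqrt(1) = 1)
n(H, d) = 1 + H (n(H, d) = H + 1 = 1 + H)
(36 + n(-6, 5))*(-20) = (36 + (1 - 6))*(-20) = (36 - 5)*(-20) = 31*(-20) = -620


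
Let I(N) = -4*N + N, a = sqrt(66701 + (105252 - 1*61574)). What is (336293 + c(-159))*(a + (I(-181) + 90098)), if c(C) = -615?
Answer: 30426189598 + 335678*sqrt(110379) ≈ 3.0538e+10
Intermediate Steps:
a = sqrt(110379) (a = sqrt(66701 + (105252 - 61574)) = sqrt(66701 + 43678) = sqrt(110379) ≈ 332.23)
I(N) = -3*N
(336293 + c(-159))*(a + (I(-181) + 90098)) = (336293 - 615)*(sqrt(110379) + (-3*(-181) + 90098)) = 335678*(sqrt(110379) + (543 + 90098)) = 335678*(sqrt(110379) + 90641) = 335678*(90641 + sqrt(110379)) = 30426189598 + 335678*sqrt(110379)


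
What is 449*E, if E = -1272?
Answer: -571128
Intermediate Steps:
449*E = 449*(-1272) = -571128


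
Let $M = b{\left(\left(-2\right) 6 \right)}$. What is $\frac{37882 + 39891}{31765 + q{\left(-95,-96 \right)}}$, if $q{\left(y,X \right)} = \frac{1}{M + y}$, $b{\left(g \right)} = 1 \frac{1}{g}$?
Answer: $\frac{88738993}{36243853} \approx 2.4484$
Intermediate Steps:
$b{\left(g \right)} = \frac{1}{g}$
$M = - \frac{1}{12}$ ($M = \frac{1}{\left(-2\right) 6} = \frac{1}{-12} = - \frac{1}{12} \approx -0.083333$)
$q{\left(y,X \right)} = \frac{1}{- \frac{1}{12} + y}$
$\frac{37882 + 39891}{31765 + q{\left(-95,-96 \right)}} = \frac{37882 + 39891}{31765 + \frac{12}{-1 + 12 \left(-95\right)}} = \frac{77773}{31765 + \frac{12}{-1 - 1140}} = \frac{77773}{31765 + \frac{12}{-1141}} = \frac{77773}{31765 + 12 \left(- \frac{1}{1141}\right)} = \frac{77773}{31765 - \frac{12}{1141}} = \frac{77773}{\frac{36243853}{1141}} = 77773 \cdot \frac{1141}{36243853} = \frac{88738993}{36243853}$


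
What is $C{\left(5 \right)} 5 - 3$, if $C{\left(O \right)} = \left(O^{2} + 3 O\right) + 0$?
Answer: $197$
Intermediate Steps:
$C{\left(O \right)} = O^{2} + 3 O$
$C{\left(5 \right)} 5 - 3 = 5 \left(3 + 5\right) 5 - 3 = 5 \cdot 8 \cdot 5 - 3 = 40 \cdot 5 - 3 = 200 - 3 = 197$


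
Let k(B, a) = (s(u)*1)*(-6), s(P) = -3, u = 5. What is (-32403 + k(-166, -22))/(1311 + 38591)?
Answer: -32385/39902 ≈ -0.81161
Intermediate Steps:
k(B, a) = 18 (k(B, a) = -3*1*(-6) = -3*(-6) = 18)
(-32403 + k(-166, -22))/(1311 + 38591) = (-32403 + 18)/(1311 + 38591) = -32385/39902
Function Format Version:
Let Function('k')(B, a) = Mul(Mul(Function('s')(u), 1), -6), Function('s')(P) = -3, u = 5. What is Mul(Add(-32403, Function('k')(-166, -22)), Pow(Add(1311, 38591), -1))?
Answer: Rational(-32385, 39902) ≈ -0.81161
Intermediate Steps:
Function('k')(B, a) = 18 (Function('k')(B, a) = Mul(Mul(-3, 1), -6) = Mul(-3, -6) = 18)
Mul(Add(-32403, Function('k')(-166, -22)), Pow(Add(1311, 38591), -1)) = Mul(Add(-32403, 18), Pow(Add(1311, 38591), -1)) = Mul(-32385, Pow(39902, -1)) = Mul(-32385, Rational(1, 39902)) = Rational(-32385, 39902)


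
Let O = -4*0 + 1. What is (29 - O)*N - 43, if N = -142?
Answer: -4019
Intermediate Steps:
O = 1 (O = 0 + 1 = 1)
(29 - O)*N - 43 = (29 - 1*1)*(-142) - 43 = (29 - 1)*(-142) - 43 = 28*(-142) - 43 = -3976 - 43 = -4019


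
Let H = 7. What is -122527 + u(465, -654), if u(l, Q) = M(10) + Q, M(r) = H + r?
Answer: -123164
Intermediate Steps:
M(r) = 7 + r
u(l, Q) = 17 + Q (u(l, Q) = (7 + 10) + Q = 17 + Q)
-122527 + u(465, -654) = -122527 + (17 - 654) = -122527 - 637 = -123164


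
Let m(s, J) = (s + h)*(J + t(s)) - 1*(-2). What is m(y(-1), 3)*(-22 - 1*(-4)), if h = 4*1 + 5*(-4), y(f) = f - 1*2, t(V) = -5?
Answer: -720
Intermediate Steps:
y(f) = -2 + f (y(f) = f - 2 = -2 + f)
h = -16 (h = 4 - 20 = -16)
m(s, J) = 2 + (-16 + s)*(-5 + J) (m(s, J) = (s - 16)*(J - 5) - 1*(-2) = (-16 + s)*(-5 + J) + 2 = 2 + (-16 + s)*(-5 + J))
m(y(-1), 3)*(-22 - 1*(-4)) = (82 - 16*3 - 5*(-2 - 1) + 3*(-2 - 1))*(-22 - 1*(-4)) = (82 - 48 - 5*(-3) + 3*(-3))*(-22 + 4) = (82 - 48 + 15 - 9)*(-18) = 40*(-18) = -720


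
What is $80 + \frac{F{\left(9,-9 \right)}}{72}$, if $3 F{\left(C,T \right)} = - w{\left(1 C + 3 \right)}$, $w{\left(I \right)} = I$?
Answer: $\frac{1439}{18} \approx 79.944$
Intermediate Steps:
$F{\left(C,T \right)} = -1 - \frac{C}{3}$ ($F{\left(C,T \right)} = \frac{\left(-1\right) \left(1 C + 3\right)}{3} = \frac{\left(-1\right) \left(C + 3\right)}{3} = \frac{\left(-1\right) \left(3 + C\right)}{3} = \frac{-3 - C}{3} = -1 - \frac{C}{3}$)
$80 + \frac{F{\left(9,-9 \right)}}{72} = 80 + \frac{-1 - 3}{72} = 80 + \left(-1 - 3\right) \frac{1}{72} = 80 - \frac{1}{18} = \frac{1439}{18}$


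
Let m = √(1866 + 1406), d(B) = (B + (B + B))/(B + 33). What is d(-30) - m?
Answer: -30 - 2*√818 ≈ -87.201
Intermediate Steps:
d(B) = 3*B/(33 + B) (d(B) = (B + 2*B)/(33 + B) = (3*B)/(33 + B) = 3*B/(33 + B))
m = 2*√818 (m = √3272 = 2*√818 ≈ 57.201)
d(-30) - m = 3*(-30)/(33 - 30) - 2*√818 = 3*(-30)/3 - 2*√818 = 3*(-30)*(⅓) - 2*√818 = -30 - 2*√818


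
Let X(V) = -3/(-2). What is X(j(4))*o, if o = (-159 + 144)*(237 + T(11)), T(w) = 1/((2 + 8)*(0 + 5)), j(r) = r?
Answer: -106659/20 ≈ -5333.0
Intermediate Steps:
T(w) = 1/50 (T(w) = 1/(10*5) = 1/50)
X(V) = 3/2 (X(V) = -3*(-½) = 3/2)
o = -35553/10 (o = (-159 + 144)*(237 + 1/50) = -15*11851/50 = -35553/10 ≈ -3555.3)
X(j(4))*o = (3/2)*(-35553/10) = -106659/20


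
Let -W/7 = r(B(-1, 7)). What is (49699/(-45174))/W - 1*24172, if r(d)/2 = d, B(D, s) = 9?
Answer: -137585137229/5691924 ≈ -24172.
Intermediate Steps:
r(d) = 2*d
W = -126 (W = -14*9 = -7*18 = -126)
(49699/(-45174))/W - 1*24172 = (49699/(-45174))/(-126) - 1*24172 = (49699*(-1/45174))*(-1/126) - 24172 = -49699/45174*(-1/126) - 24172 = 49699/5691924 - 24172 = -137585137229/5691924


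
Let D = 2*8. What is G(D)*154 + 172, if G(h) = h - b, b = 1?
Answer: 2482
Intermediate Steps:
D = 16
G(h) = -1 + h (G(h) = h - 1*1 = h - 1 = -1 + h)
G(D)*154 + 172 = (-1 + 16)*154 + 172 = 15*154 + 172 = 2310 + 172 = 2482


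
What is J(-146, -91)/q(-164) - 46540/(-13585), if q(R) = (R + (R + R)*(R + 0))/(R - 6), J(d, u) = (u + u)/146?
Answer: 1403130767/409101198 ≈ 3.4298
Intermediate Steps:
J(d, u) = u/73 (J(d, u) = (2*u)*(1/146) = u/73)
q(R) = (R + 2*R²)/(-6 + R) (q(R) = (R + (2*R)*R)/(-6 + R) = (R + 2*R²)/(-6 + R))
J(-146, -91)/q(-164) - 46540/(-13585) = ((1/73)*(-91))/((-164*(1 + 2*(-164))/(-6 - 164))) - 46540/(-13585) = -91*85/(82*(1 - 328))/73 - 46540*(-1/13585) = -91/(73*((-164*(-1/170)*(-327)))) + 716/209 = -91/(73*(-26814/85)) + 716/209 = -91/73*(-85/26814) + 716/209 = 7735/1957422 + 716/209 = 1403130767/409101198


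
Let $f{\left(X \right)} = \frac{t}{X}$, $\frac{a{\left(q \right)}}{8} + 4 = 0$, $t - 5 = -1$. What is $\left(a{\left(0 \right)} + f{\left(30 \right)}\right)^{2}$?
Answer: $\frac{228484}{225} \approx 1015.5$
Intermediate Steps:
$t = 4$ ($t = 5 - 1 = 4$)
$a{\left(q \right)} = -32$ ($a{\left(q \right)} = -32 + 8 \cdot 0 = -32 + 0 = -32$)
$f{\left(X \right)} = \frac{4}{X}$
$\left(a{\left(0 \right)} + f{\left(30 \right)}\right)^{2} = \left(-32 + \frac{4}{30}\right)^{2} = \left(-32 + 4 \cdot \frac{1}{30}\right)^{2} = \left(-32 + \frac{2}{15}\right)^{2} = \left(- \frac{478}{15}\right)^{2} = \frac{228484}{225}$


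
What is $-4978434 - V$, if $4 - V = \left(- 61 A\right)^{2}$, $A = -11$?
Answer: $-4528197$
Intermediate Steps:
$V = -450237$ ($V = 4 - \left(\left(-61\right) \left(-11\right)\right)^{2} = 4 - 671^{2} = 4 - 450241 = -450237$)
$-4978434 - V = -4978434 - -450237 = -4978434 + 450237 = -4528197$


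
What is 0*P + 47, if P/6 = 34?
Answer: 47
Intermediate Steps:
P = 204 (P = 6*34 = 204)
0*P + 47 = 0*204 + 47 = 0 + 47 = 47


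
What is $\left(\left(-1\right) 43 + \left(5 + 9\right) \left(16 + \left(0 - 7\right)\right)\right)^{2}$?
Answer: $6889$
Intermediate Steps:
$\left(\left(-1\right) 43 + \left(5 + 9\right) \left(16 + \left(0 - 7\right)\right)\right)^{2} = \left(-43 + 14 \left(16 - 7\right)\right)^{2} = \left(-43 + 14 \cdot 9\right)^{2} = \left(-43 + 126\right)^{2} = 83^{2} = 6889$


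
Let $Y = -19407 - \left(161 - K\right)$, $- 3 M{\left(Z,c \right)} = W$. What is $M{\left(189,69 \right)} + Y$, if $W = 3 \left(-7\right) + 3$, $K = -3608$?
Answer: $-23170$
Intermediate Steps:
$W = -18$ ($W = -21 + 3 = -18$)
$M{\left(Z,c \right)} = 6$ ($M{\left(Z,c \right)} = \left(- \frac{1}{3}\right) \left(-18\right) = 6$)
$Y = -23176$ ($Y = -19407 - \left(161 - -3608\right) = -19407 - \left(161 + 3608\right) = -19407 - 3769 = -23176$)
$M{\left(189,69 \right)} + Y = 6 - 23176 = -23170$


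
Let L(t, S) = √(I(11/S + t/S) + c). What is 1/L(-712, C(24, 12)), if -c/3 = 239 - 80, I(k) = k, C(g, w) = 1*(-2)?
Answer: -I*√506/253 ≈ -0.088911*I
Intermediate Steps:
C(g, w) = -2
c = -477 (c = -3*(239 - 80) = -3*159 = -477)
L(t, S) = √(-477 + 11/S + t/S) (L(t, S) = √((11/S + t/S) - 477) = √(-477 + 11/S + t/S))
1/L(-712, C(24, 12)) = 1/(√((11 - 712 - 477*(-2))/(-2))) = 1/(√(-(11 - 712 + 954)/2)) = 1/(√(-½*253)) = 1/(√(-253/2)) = 1/(I*√506/2) = -I*√506/253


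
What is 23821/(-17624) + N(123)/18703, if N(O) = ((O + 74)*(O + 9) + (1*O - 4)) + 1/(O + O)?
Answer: 1828722259/40543465656 ≈ 0.045105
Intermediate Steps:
N(O) = -4 + O + 1/(2*O) + (9 + O)*(74 + O) (N(O) = ((74 + O)*(9 + O) + (O - 4)) + 1/(2*O) = ((9 + O)*(74 + O) + (-4 + O)) + 1/(2*O) = (-4 + O + (9 + O)*(74 + O)) + 1/(2*O) = -4 + O + 1/(2*O) + (9 + O)*(74 + O))
23821/(-17624) + N(123)/18703 = 23821/(-17624) + (662 + 123² + (½)/123 + 84*123)/18703 = 23821*(-1/17624) + (662 + 15129 + (½)*(1/123) + 10332)*(1/18703) = -23821/17624 + (662 + 15129 + 1/246 + 10332)*(1/18703) = -23821/17624 + (6426259/246)*(1/18703) = -23821/17624 + 6426259/4600938 = 1828722259/40543465656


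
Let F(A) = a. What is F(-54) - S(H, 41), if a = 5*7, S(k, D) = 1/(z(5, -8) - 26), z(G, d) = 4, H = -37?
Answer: 771/22 ≈ 35.045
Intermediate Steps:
S(k, D) = -1/22 (S(k, D) = 1/(4 - 26) = 1/(-22) = -1/22)
a = 35
F(A) = 35
F(-54) - S(H, 41) = 35 - 1*(-1/22) = 35 + 1/22 = 771/22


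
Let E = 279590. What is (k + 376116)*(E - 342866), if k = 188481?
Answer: -35725439772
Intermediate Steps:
(k + 376116)*(E - 342866) = (188481 + 376116)*(279590 - 342866) = 564597*(-63276) = -35725439772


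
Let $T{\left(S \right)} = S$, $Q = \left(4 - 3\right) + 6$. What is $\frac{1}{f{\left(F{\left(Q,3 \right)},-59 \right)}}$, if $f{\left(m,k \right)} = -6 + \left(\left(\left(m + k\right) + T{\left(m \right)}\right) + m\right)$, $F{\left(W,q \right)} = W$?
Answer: $- \frac{1}{44} \approx -0.022727$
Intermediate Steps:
$Q = 7$ ($Q = 1 + 6 = 7$)
$f{\left(m,k \right)} = -6 + k + 3 m$ ($f{\left(m,k \right)} = -6 + \left(\left(\left(m + k\right) + m\right) + m\right) = -6 + \left(\left(\left(k + m\right) + m\right) + m\right) = -6 + \left(\left(k + 2 m\right) + m\right) = -6 + \left(k + 3 m\right) = -6 + k + 3 m$)
$\frac{1}{f{\left(F{\left(Q,3 \right)},-59 \right)}} = \frac{1}{-6 - 59 + 3 \cdot 7} = \frac{1}{-6 - 59 + 21} = \frac{1}{-44} = - \frac{1}{44}$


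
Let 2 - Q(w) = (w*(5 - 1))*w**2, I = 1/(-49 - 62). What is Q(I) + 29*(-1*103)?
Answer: -4082378531/1367631 ≈ -2985.0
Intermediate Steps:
I = -1/111 (I = 1/(-111) = -1/111 ≈ -0.0090090)
Q(w) = 2 - 4*w**3 (Q(w) = 2 - w*(5 - 1)*w**2 = 2 - w*4*w**2 = 2 - 4*w*w**2 = 2 - 4*w**3)
Q(I) + 29*(-1*103) = (2 - 4*(-1/111)**3) + 29*(-1*103) = (2 - 4*(-1/1367631)) + 29*(-103) = (2 + 4/1367631) - 2987 = 2735266/1367631 - 2987 = -4082378531/1367631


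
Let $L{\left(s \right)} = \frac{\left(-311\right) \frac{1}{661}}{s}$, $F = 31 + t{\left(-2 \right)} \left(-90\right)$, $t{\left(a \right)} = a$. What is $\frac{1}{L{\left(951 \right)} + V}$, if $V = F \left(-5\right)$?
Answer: $- \frac{628611}{663184916} \approx -0.00094787$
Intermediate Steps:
$F = 211$ ($F = 31 - -180 = 31 + 180 = 211$)
$L{\left(s \right)} = - \frac{311}{661 s}$ ($L{\left(s \right)} = \frac{\left(-311\right) \frac{1}{661}}{s} = - \frac{311}{661 s}$)
$V = -1055$ ($V = 211 \left(-5\right) = -1055$)
$\frac{1}{L{\left(951 \right)} + V} = \frac{1}{- \frac{311}{661 \cdot 951} - 1055} = \frac{1}{\left(- \frac{311}{661}\right) \frac{1}{951} - 1055} = \frac{1}{- \frac{311}{628611} - 1055} = \frac{1}{- \frac{663184916}{628611}} = - \frac{628611}{663184916}$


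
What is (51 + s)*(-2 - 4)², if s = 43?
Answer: 3384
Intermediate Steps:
(51 + s)*(-2 - 4)² = (51 + 43)*(-2 - 4)² = 94*(-6)² = 94*36 = 3384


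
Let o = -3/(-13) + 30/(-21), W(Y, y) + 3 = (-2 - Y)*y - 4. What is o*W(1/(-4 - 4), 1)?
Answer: 7739/728 ≈ 10.630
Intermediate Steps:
W(Y, y) = -7 + y*(-2 - Y) (W(Y, y) = -3 + ((-2 - Y)*y - 4) = -3 + (y*(-2 - Y) - 4) = -3 + (-4 + y*(-2 - Y)) = -7 + y*(-2 - Y))
o = -109/91 (o = -3*(-1/13) + 30*(-1/21) = 3/13 - 10/7 = -109/91 ≈ -1.1978)
o*W(1/(-4 - 4), 1) = -109*(-7 - 2*1 - 1*1/(-4 - 4))/91 = -109*(-7 - 2 - 1*1/(-8))/91 = -109*(-7 - 2 - 1*(-1/8)*1)/91 = -109*(-7 - 2 + 1/8)/91 = -109/91*(-71/8) = 7739/728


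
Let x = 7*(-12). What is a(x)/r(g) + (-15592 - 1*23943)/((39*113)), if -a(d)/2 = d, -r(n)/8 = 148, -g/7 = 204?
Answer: -5943727/652236 ≈ -9.1129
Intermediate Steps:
g = -1428 (g = -7*204 = -1428)
r(n) = -1184 (r(n) = -8*148 = -1184)
x = -84
a(d) = -2*d
a(x)/r(g) + (-15592 - 1*23943)/((39*113)) = -2*(-84)/(-1184) + (-15592 - 1*23943)/((39*113)) = 168*(-1/1184) + (-15592 - 23943)/4407 = -21/148 - 39535*1/4407 = -21/148 - 39535/4407 = -5943727/652236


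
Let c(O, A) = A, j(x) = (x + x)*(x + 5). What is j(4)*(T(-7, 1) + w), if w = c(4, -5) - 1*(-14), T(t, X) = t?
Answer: 144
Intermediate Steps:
j(x) = 2*x*(5 + x) (j(x) = (2*x)*(5 + x) = 2*x*(5 + x))
w = 9 (w = -5 - 1*(-14) = -5 + 14 = 9)
j(4)*(T(-7, 1) + w) = (2*4*(5 + 4))*(-7 + 9) = (2*4*9)*2 = 72*2 = 144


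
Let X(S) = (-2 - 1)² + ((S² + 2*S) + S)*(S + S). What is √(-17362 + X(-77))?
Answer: I*√894845 ≈ 945.96*I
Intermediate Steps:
X(S) = 9 + 2*S*(S² + 3*S) (X(S) = (-3)² + (S² + 3*S)*(2*S) = 9 + 2*S*(S² + 3*S))
√(-17362 + X(-77)) = √(-17362 + (9 + 2*(-77)³ + 6*(-77)²)) = √(-17362 + (9 + 2*(-456533) + 6*5929)) = √(-17362 + (9 - 913066 + 35574)) = √(-17362 - 877483) = √(-894845) = I*√894845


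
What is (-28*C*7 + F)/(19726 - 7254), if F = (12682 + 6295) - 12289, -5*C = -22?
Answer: 3641/7795 ≈ 0.46709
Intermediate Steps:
C = 22/5 (C = -⅕*(-22) = 22/5 ≈ 4.4000)
F = 6688 (F = 18977 - 12289 = 6688)
(-28*C*7 + F)/(19726 - 7254) = (-28*22/5*7 + 6688)/(19726 - 7254) = (-616/5*7 + 6688)/12472 = (-4312/5 + 6688)*(1/12472) = (29128/5)*(1/12472) = 3641/7795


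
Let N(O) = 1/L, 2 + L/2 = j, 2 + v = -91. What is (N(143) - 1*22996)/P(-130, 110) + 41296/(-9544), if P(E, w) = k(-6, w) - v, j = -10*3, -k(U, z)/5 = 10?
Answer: -1769997609/3283136 ≈ -539.12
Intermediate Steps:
k(U, z) = -50 (k(U, z) = -5*10 = -50)
v = -93 (v = -2 - 91 = -93)
j = -30
P(E, w) = 43 (P(E, w) = -50 - 1*(-93) = -50 + 93 = 43)
L = -64 (L = -4 + 2*(-30) = -4 - 60 = -64)
N(O) = -1/64 (N(O) = 1/(-64) = -1/64)
(N(143) - 1*22996)/P(-130, 110) + 41296/(-9544) = (-1/64 - 1*22996)/43 + 41296/(-9544) = (-1/64 - 22996)*(1/43) + 41296*(-1/9544) = -1471745/64*1/43 - 5162/1193 = -1471745/2752 - 5162/1193 = -1769997609/3283136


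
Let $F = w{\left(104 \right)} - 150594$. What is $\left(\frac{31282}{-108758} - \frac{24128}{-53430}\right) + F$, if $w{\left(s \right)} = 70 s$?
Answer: $- \frac{16015155650873}{111748845} \approx -1.4331 \cdot 10^{5}$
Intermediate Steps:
$F = -143314$ ($F = 70 \cdot 104 - 150594 = 7280 - 150594 = -143314$)
$\left(\frac{31282}{-108758} - \frac{24128}{-53430}\right) + F = \left(\frac{31282}{-108758} - \frac{24128}{-53430}\right) - 143314 = \left(31282 \left(- \frac{1}{108758}\right) - - \frac{928}{2055}\right) - 143314 = \left(- \frac{15641}{54379} + \frac{928}{2055}\right) - 143314 = \frac{18321457}{111748845} - 143314 = - \frac{16015155650873}{111748845}$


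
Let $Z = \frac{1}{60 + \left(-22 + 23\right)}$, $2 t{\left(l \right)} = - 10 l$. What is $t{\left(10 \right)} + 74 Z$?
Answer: $- \frac{2976}{61} \approx -48.787$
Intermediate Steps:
$t{\left(l \right)} = - 5 l$ ($t{\left(l \right)} = \frac{\left(-10\right) l}{2} = - 5 l$)
$Z = \frac{1}{61}$ ($Z = \frac{1}{60 + 1} = \frac{1}{61} \approx 0.016393$)
$t{\left(10 \right)} + 74 Z = \left(-5\right) 10 + 74 \cdot \frac{1}{61} = -50 + \frac{74}{61} = - \frac{2976}{61}$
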